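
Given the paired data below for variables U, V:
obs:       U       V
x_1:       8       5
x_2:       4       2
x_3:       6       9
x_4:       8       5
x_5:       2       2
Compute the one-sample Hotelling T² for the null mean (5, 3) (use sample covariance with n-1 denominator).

Step 1 — sample mean vector:
  mean(U) = (8 + 4 + 6 + 8 + 2) / 5 = 28/5 = 5.6
  mean(V) = (5 + 2 + 9 + 5 + 2) / 5 = 23/5 = 4.6
  x̄ = (5.6, 4.6),  deviation x̄ - mu_0 = (5.6, 4.6) - (5, 3) = (0.6, 1.6).

Step 2 — sample covariance matrix, S[i,j] = (1/(n-1)) · Σ_k (x_{k,i} - mean_i) · (x_{k,j} - mean_j), divisor n-1 = 4:
  S[U,U] = ((2.4)·(2.4) + (-1.6)·(-1.6) + (0.4)·(0.4) + (2.4)·(2.4) + (-3.6)·(-3.6)) / 4 = 27.2/4 = 6.8
  S[U,V] = ((2.4)·(0.4) + (-1.6)·(-2.6) + (0.4)·(4.4) + (2.4)·(0.4) + (-3.6)·(-2.6)) / 4 = 17.2/4 = 4.3
  S[V,V] = ((0.4)·(0.4) + (-2.6)·(-2.6) + (4.4)·(4.4) + (0.4)·(0.4) + (-2.6)·(-2.6)) / 4 = 33.2/4 = 8.3
  S = [[6.8, 4.3],
 [4.3, 8.3]].

Step 3 — invert S. det(S) = 6.8·8.3 - (4.3)² = 37.95.
  S^{-1} = (1/det) · [[d, -b], [-b, a]] = [[0.2187, -0.1133],
 [-0.1133, 0.1792]].

Step 4 — quadratic form (x̄ - mu_0)^T · S^{-1} · (x̄ - mu_0):
  S^{-1} · (x̄ - mu_0) = (-0.0501, 0.2187),
  (x̄ - mu_0)^T · [...] = (0.6)·(-0.0501) + (1.6)·(0.2187) = 0.3199.

Step 5 — scale by n: T² = 5 · 0.3199 = 1.5995.

T² ≈ 1.5995


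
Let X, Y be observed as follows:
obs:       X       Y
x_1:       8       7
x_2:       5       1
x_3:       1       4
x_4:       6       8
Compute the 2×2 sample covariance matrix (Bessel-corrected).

Step 1 — column means:
  mean(X) = (8 + 5 + 1 + 6) / 4 = 20/4 = 5
  mean(Y) = (7 + 1 + 4 + 8) / 4 = 20/4 = 5

Step 2 — sample covariance S[i,j] = (1/(n-1)) · Σ_k (x_{k,i} - mean_i) · (x_{k,j} - mean_j), with n-1 = 3.
  S[X,X] = ((3)·(3) + (0)·(0) + (-4)·(-4) + (1)·(1)) / 3 = 26/3 = 8.6667
  S[X,Y] = ((3)·(2) + (0)·(-4) + (-4)·(-1) + (1)·(3)) / 3 = 13/3 = 4.3333
  S[Y,Y] = ((2)·(2) + (-4)·(-4) + (-1)·(-1) + (3)·(3)) / 3 = 30/3 = 10

S is symmetric (S[j,i] = S[i,j]). Assembling:

S = [[8.6667, 4.3333],
 [4.3333, 10]]


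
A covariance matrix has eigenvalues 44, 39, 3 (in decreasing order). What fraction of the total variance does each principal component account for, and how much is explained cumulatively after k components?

Step 1 — total variance = trace(Sigma) = Σ λ_i = 44 + 39 + 3 = 86.

Step 2 — fraction explained by component i = λ_i / Σ λ:
  PC1: 44/86 = 0.5116
  PC2: 39/86 = 0.4535
  PC3: 3/86 = 0.0349

Step 3 — cumulative fraction after k components = (λ_1 + ... + λ_k) / Σ λ:
  k = 1: 44/86 = 0.5116
  k = 2: (44 + 39)/86 = 83/86 = 0.9651
  k = 3: (44 + 39 + 3)/86 = 86/86 = 1

Summary (fraction, with percent):

explained: PC1 0.5116 (51.16%), PC2 0.4535 (45.35%), PC3 0.0349 (3.49%);  cumulative: 0.5116, 0.9651, 1


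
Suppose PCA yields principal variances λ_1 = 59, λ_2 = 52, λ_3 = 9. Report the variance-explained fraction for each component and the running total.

Step 1 — total variance = trace(Sigma) = Σ λ_i = 59 + 52 + 9 = 120.

Step 2 — fraction explained by component i = λ_i / Σ λ:
  PC1: 59/120 = 0.4917
  PC2: 52/120 = 0.4333
  PC3: 9/120 = 0.075

Step 3 — cumulative fraction after k components = (λ_1 + ... + λ_k) / Σ λ:
  k = 1: 59/120 = 0.4917
  k = 2: (59 + 52)/120 = 111/120 = 0.925
  k = 3: (59 + 52 + 9)/120 = 120/120 = 1

Summary (fraction, with percent):

explained: PC1 0.4917 (49.17%), PC2 0.4333 (43.33%), PC3 0.075 (7.5%);  cumulative: 0.4917, 0.925, 1


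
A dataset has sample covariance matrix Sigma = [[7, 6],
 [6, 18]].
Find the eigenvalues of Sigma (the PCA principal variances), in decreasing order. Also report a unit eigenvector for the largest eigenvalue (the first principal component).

Step 1 — characteristic polynomial of 2×2 Sigma:
  det(Sigma - λI) = λ² - trace · λ + det = 0.
  trace = 7 + 18 = 25, det = 7·18 - (6)² = 90.
Step 2 — discriminant:
  Δ = trace² - 4·det = 625 - 360 = 265.
Step 3 — eigenvalues:
  λ = (trace ± √Δ)/2 = (25 ± 16.2788)/2,
  λ_1 = 20.6394,  λ_2 = 4.3606.

Step 4 — unit eigenvector for λ_1: solve (Sigma - λ_1 I)v = 0. First row:
  (7 - 20.6394)·v_x + (6)·v_y = 0, i.e. (-13.6394)·v_x + (6)·v_y = 0,
  so v ∝ (b, λ_1 - a) = (6, 13.6394) = u.
  ||u|| = √((6)² + (13.6394)²) = √(222.0335) ≈ 14.9008,
  v_1 = u/||u|| ≈ (0.4027, 0.9153) (||v_1|| = 1).

λ_1 = 20.6394,  λ_2 = 4.3606;  v_1 ≈ (0.4027, 0.9153)


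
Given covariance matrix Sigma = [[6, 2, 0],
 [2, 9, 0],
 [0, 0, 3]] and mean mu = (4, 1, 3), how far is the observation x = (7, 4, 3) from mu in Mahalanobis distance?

Step 1 — centre the observation: (x - mu) = (3, 3, 0).

Step 2 — invert Sigma (cofactor / det for 3×3, or solve directly):
  Sigma^{-1} = [[0.18, -0.04, 0],
 [-0.04, 0.12, 0],
 [0, 0, 0.3333]].

Step 3 — form the quadratic (x - mu)^T · Sigma^{-1} · (x - mu):
  Sigma^{-1} · (x - mu) = (0.42, 0.24, 0).
  (x - mu)^T · [Sigma^{-1} · (x - mu)] = (3)·(0.42) + (3)·(0.24) + (0)·(0) = 1.98.

Step 4 — take square root: d = √(1.98) ≈ 1.4071.

d(x, mu) = √(1.98) ≈ 1.4071


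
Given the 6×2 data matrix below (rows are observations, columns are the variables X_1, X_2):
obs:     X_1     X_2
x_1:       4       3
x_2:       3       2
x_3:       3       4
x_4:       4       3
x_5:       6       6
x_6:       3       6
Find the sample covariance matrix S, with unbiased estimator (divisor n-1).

Step 1 — column means:
  mean(X_1) = (4 + 3 + 3 + 4 + 6 + 3) / 6 = 23/6 = 3.8333
  mean(X_2) = (3 + 2 + 4 + 3 + 6 + 6) / 6 = 24/6 = 4

Step 2 — sample covariance S[i,j] = (1/(n-1)) · Σ_k (x_{k,i} - mean_i) · (x_{k,j} - mean_j), with n-1 = 5.
  S[X_1,X_1] = ((0.1667)·(0.1667) + (-0.8333)·(-0.8333) + (-0.8333)·(-0.8333) + (0.1667)·(0.1667) + (2.1667)·(2.1667) + (-0.8333)·(-0.8333)) / 5 = 6.8333/5 = 1.3667
  S[X_1,X_2] = ((0.1667)·(-1) + (-0.8333)·(-2) + (-0.8333)·(0) + (0.1667)·(-1) + (2.1667)·(2) + (-0.8333)·(2)) / 5 = 4/5 = 0.8
  S[X_2,X_2] = ((-1)·(-1) + (-2)·(-2) + (0)·(0) + (-1)·(-1) + (2)·(2) + (2)·(2)) / 5 = 14/5 = 2.8

S is symmetric (S[j,i] = S[i,j]). Assembling:

S = [[1.3667, 0.8],
 [0.8, 2.8]]


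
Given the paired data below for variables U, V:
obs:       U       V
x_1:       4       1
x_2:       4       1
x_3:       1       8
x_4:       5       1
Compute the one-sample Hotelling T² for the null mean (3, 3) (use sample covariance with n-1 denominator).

Step 1 — sample mean vector:
  mean(U) = (4 + 4 + 1 + 5) / 4 = 14/4 = 3.5
  mean(V) = (1 + 1 + 8 + 1) / 4 = 11/4 = 2.75
  x̄ = (3.5, 2.75),  deviation x̄ - mu_0 = (3.5, 2.75) - (3, 3) = (0.5, -0.25).

Step 2 — sample covariance matrix, S[i,j] = (1/(n-1)) · Σ_k (x_{k,i} - mean_i) · (x_{k,j} - mean_j), divisor n-1 = 3:
  S[U,U] = ((0.5)·(0.5) + (0.5)·(0.5) + (-2.5)·(-2.5) + (1.5)·(1.5)) / 3 = 9/3 = 3
  S[U,V] = ((0.5)·(-1.75) + (0.5)·(-1.75) + (-2.5)·(5.25) + (1.5)·(-1.75)) / 3 = -17.5/3 = -5.8333
  S[V,V] = ((-1.75)·(-1.75) + (-1.75)·(-1.75) + (5.25)·(5.25) + (-1.75)·(-1.75)) / 3 = 36.75/3 = 12.25
  S = [[3, -5.8333],
 [-5.8333, 12.25]].

Step 3 — invert S. det(S) = 3·12.25 - (-5.8333)² = 2.7222.
  S^{-1} = (1/det) · [[d, -b], [-b, a]] = [[4.5, 2.1429],
 [2.1429, 1.102]].

Step 4 — quadratic form (x̄ - mu_0)^T · S^{-1} · (x̄ - mu_0):
  S^{-1} · (x̄ - mu_0) = (1.7143, 0.7959),
  (x̄ - mu_0)^T · [...] = (0.5)·(1.7143) + (-0.25)·(0.7959) = 0.6582.

Step 5 — scale by n: T² = 4 · 0.6582 = 2.6327.

T² ≈ 2.6327


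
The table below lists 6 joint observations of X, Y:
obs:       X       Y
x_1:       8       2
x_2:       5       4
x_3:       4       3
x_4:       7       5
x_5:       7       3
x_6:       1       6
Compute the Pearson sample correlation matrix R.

Step 1 — column means:
  mean(X) = (8 + 5 + 4 + 7 + 7 + 1) / 6 = 32/6 = 5.3333
  mean(Y) = (2 + 4 + 3 + 5 + 3 + 6) / 6 = 23/6 = 3.8333

Step 2 — sample variances and covariances s[i,j] = (1/(n-1)) · Σ_k (x_{k,i} - mean_i) · (x_{k,j} - mean_j), with n-1 = 5:
  s[X,X] = ((2.6667)·(2.6667) + (-0.3333)·(-0.3333) + (-1.3333)·(-1.3333) + (1.6667)·(1.6667) + (1.6667)·(1.6667) + (-4.3333)·(-4.3333)) / 5 = 33.3333/5 = 6.6667
  s[X,Y] = ((2.6667)·(-1.8333) + (-0.3333)·(0.1667) + (-1.3333)·(-0.8333) + (1.6667)·(1.1667) + (1.6667)·(-0.8333) + (-4.3333)·(2.1667)) / 5 = -12.6667/5 = -2.5333
  s[Y,Y] = ((-1.8333)·(-1.8333) + (0.1667)·(0.1667) + (-0.8333)·(-0.8333) + (1.1667)·(1.1667) + (-0.8333)·(-0.8333) + (2.1667)·(2.1667)) / 5 = 10.8333/5 = 2.1667
  Sample standard deviations s_i = √(s[i,i]):
  s(X) = √(6.6667) = 2.582
  s(Y) = √(2.1667) = 1.472

Step 3 — r_{ij} = s_{ij} / (s_i · s_j):
  r[X,X] = 1 (diagonal).
  r[X,Y] = -2.5333 / (2.582 · 1.472) = -2.5333 / 3.8006 = -0.6666
  r[Y,Y] = 1 (diagonal).

R is symmetric with unit diagonal. Assembling:

R = [[1, -0.6666],
 [-0.6666, 1]]


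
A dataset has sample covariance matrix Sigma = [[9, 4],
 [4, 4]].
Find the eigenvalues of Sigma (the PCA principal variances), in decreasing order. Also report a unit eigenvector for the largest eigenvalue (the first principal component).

Step 1 — characteristic polynomial of 2×2 Sigma:
  det(Sigma - λI) = λ² - trace · λ + det = 0.
  trace = 9 + 4 = 13, det = 9·4 - (4)² = 20.
Step 2 — discriminant:
  Δ = trace² - 4·det = 169 - 80 = 89.
Step 3 — eigenvalues:
  λ = (trace ± √Δ)/2 = (13 ± 9.434)/2,
  λ_1 = 11.217,  λ_2 = 1.783.

Step 4 — unit eigenvector for λ_1: solve (Sigma - λ_1 I)v = 0. First row:
  (9 - 11.217)·v_x + (4)·v_y = 0, i.e. (-2.217)·v_x + (4)·v_y = 0,
  so v ∝ (b, λ_1 - a) = (4, 2.217) = u.
  ||u|| = √((4)² + (2.217)²) = √(20.915) ≈ 4.5733,
  v_1 = u/||u|| ≈ (0.8746, 0.4848) (||v_1|| = 1).

λ_1 = 11.217,  λ_2 = 1.783;  v_1 ≈ (0.8746, 0.4848)


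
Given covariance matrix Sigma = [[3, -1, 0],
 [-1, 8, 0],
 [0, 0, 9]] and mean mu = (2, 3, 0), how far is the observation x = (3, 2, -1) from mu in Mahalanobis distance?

Step 1 — centre the observation: (x - mu) = (1, -1, -1).

Step 2 — invert Sigma (cofactor / det for 3×3, or solve directly):
  Sigma^{-1} = [[0.3478, 0.0435, 0],
 [0.0435, 0.1304, 0],
 [0, 0, 0.1111]].

Step 3 — form the quadratic (x - mu)^T · Sigma^{-1} · (x - mu):
  Sigma^{-1} · (x - mu) = (0.3043, -0.087, -0.1111).
  (x - mu)^T · [Sigma^{-1} · (x - mu)] = (1)·(0.3043) + (-1)·(-0.087) + (-1)·(-0.1111) = 0.5024.

Step 4 — take square root: d = √(0.5024) ≈ 0.7088.

d(x, mu) = √(0.5024) ≈ 0.7088


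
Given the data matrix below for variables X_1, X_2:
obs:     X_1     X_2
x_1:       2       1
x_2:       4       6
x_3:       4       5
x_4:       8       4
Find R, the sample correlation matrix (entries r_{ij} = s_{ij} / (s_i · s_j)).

Step 1 — column means:
  mean(X_1) = (2 + 4 + 4 + 8) / 4 = 18/4 = 4.5
  mean(X_2) = (1 + 6 + 5 + 4) / 4 = 16/4 = 4

Step 2 — sample variances and covariances s[i,j] = (1/(n-1)) · Σ_k (x_{k,i} - mean_i) · (x_{k,j} - mean_j), with n-1 = 3:
  s[X_1,X_1] = ((-2.5)·(-2.5) + (-0.5)·(-0.5) + (-0.5)·(-0.5) + (3.5)·(3.5)) / 3 = 19/3 = 6.3333
  s[X_1,X_2] = ((-2.5)·(-3) + (-0.5)·(2) + (-0.5)·(1) + (3.5)·(0)) / 3 = 6/3 = 2
  s[X_2,X_2] = ((-3)·(-3) + (2)·(2) + (1)·(1) + (0)·(0)) / 3 = 14/3 = 4.6667
  Sample standard deviations s_i = √(s[i,i]):
  s(X_1) = √(6.3333) = 2.5166
  s(X_2) = √(4.6667) = 2.1602

Step 3 — r_{ij} = s_{ij} / (s_i · s_j):
  r[X_1,X_1] = 1 (diagonal).
  r[X_1,X_2] = 2 / (2.5166 · 2.1602) = 2 / 5.4365 = 0.3679
  r[X_2,X_2] = 1 (diagonal).

R is symmetric with unit diagonal. Assembling:

R = [[1, 0.3679],
 [0.3679, 1]]


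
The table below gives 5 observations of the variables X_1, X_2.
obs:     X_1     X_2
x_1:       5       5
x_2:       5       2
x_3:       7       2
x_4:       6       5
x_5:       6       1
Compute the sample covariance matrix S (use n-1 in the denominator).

Step 1 — column means:
  mean(X_1) = (5 + 5 + 7 + 6 + 6) / 5 = 29/5 = 5.8
  mean(X_2) = (5 + 2 + 2 + 5 + 1) / 5 = 15/5 = 3

Step 2 — sample covariance S[i,j] = (1/(n-1)) · Σ_k (x_{k,i} - mean_i) · (x_{k,j} - mean_j), with n-1 = 4.
  S[X_1,X_1] = ((-0.8)·(-0.8) + (-0.8)·(-0.8) + (1.2)·(1.2) + (0.2)·(0.2) + (0.2)·(0.2)) / 4 = 2.8/4 = 0.7
  S[X_1,X_2] = ((-0.8)·(2) + (-0.8)·(-1) + (1.2)·(-1) + (0.2)·(2) + (0.2)·(-2)) / 4 = -2/4 = -0.5
  S[X_2,X_2] = ((2)·(2) + (-1)·(-1) + (-1)·(-1) + (2)·(2) + (-2)·(-2)) / 4 = 14/4 = 3.5

S is symmetric (S[j,i] = S[i,j]). Assembling:

S = [[0.7, -0.5],
 [-0.5, 3.5]]


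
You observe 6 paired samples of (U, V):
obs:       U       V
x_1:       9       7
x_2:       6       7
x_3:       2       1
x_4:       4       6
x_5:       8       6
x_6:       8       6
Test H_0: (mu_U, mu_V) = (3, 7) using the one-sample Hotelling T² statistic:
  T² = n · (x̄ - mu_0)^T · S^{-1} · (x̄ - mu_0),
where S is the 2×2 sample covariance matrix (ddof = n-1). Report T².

Step 1 — sample mean vector:
  mean(U) = (9 + 6 + 2 + 4 + 8 + 8) / 6 = 37/6 = 6.1667
  mean(V) = (7 + 7 + 1 + 6 + 6 + 6) / 6 = 33/6 = 5.5
  x̄ = (6.1667, 5.5),  deviation x̄ - mu_0 = (6.1667, 5.5) - (3, 7) = (3.1667, -1.5).

Step 2 — sample covariance matrix, S[i,j] = (1/(n-1)) · Σ_k (x_{k,i} - mean_i) · (x_{k,j} - mean_j), divisor n-1 = 5:
  S[U,U] = ((2.8333)·(2.8333) + (-0.1667)·(-0.1667) + (-4.1667)·(-4.1667) + (-2.1667)·(-2.1667) + (1.8333)·(1.8333) + (1.8333)·(1.8333)) / 5 = 36.8333/5 = 7.3667
  S[U,V] = ((2.8333)·(1.5) + (-0.1667)·(1.5) + (-4.1667)·(-4.5) + (-2.1667)·(0.5) + (1.8333)·(0.5) + (1.8333)·(0.5)) / 5 = 23.5/5 = 4.7
  S[V,V] = ((1.5)·(1.5) + (1.5)·(1.5) + (-4.5)·(-4.5) + (0.5)·(0.5) + (0.5)·(0.5) + (0.5)·(0.5)) / 5 = 25.5/5 = 5.1
  S = [[7.3667, 4.7],
 [4.7, 5.1]].

Step 3 — invert S. det(S) = 7.3667·5.1 - (4.7)² = 15.48.
  S^{-1} = (1/det) · [[d, -b], [-b, a]] = [[0.3295, -0.3036],
 [-0.3036, 0.4759]].

Step 4 — quadratic form (x̄ - mu_0)^T · S^{-1} · (x̄ - mu_0):
  S^{-1} · (x̄ - mu_0) = (1.4987, -1.6753),
  (x̄ - mu_0)^T · [...] = (3.1667)·(1.4987) + (-1.5)·(-1.6753) = 7.2588.

Step 5 — scale by n: T² = 6 · 7.2588 = 43.553.

T² ≈ 43.553


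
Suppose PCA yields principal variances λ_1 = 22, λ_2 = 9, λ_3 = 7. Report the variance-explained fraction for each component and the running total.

Step 1 — total variance = trace(Sigma) = Σ λ_i = 22 + 9 + 7 = 38.

Step 2 — fraction explained by component i = λ_i / Σ λ:
  PC1: 22/38 = 0.5789
  PC2: 9/38 = 0.2368
  PC3: 7/38 = 0.1842

Step 3 — cumulative fraction after k components = (λ_1 + ... + λ_k) / Σ λ:
  k = 1: 22/38 = 0.5789
  k = 2: (22 + 9)/38 = 31/38 = 0.8158
  k = 3: (22 + 9 + 7)/38 = 38/38 = 1

Summary (fraction, with percent):

explained: PC1 0.5789 (57.89%), PC2 0.2368 (23.68%), PC3 0.1842 (18.42%);  cumulative: 0.5789, 0.8158, 1


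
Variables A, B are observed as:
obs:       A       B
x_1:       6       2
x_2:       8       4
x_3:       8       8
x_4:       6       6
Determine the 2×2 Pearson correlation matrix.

Step 1 — column means:
  mean(A) = (6 + 8 + 8 + 6) / 4 = 28/4 = 7
  mean(B) = (2 + 4 + 8 + 6) / 4 = 20/4 = 5

Step 2 — sample variances and covariances s[i,j] = (1/(n-1)) · Σ_k (x_{k,i} - mean_i) · (x_{k,j} - mean_j), with n-1 = 3:
  s[A,A] = ((-1)·(-1) + (1)·(1) + (1)·(1) + (-1)·(-1)) / 3 = 4/3 = 1.3333
  s[A,B] = ((-1)·(-3) + (1)·(-1) + (1)·(3) + (-1)·(1)) / 3 = 4/3 = 1.3333
  s[B,B] = ((-3)·(-3) + (-1)·(-1) + (3)·(3) + (1)·(1)) / 3 = 20/3 = 6.6667
  Sample standard deviations s_i = √(s[i,i]):
  s(A) = √(1.3333) = 1.1547
  s(B) = √(6.6667) = 2.582

Step 3 — r_{ij} = s_{ij} / (s_i · s_j):
  r[A,A] = 1 (diagonal).
  r[A,B] = 1.3333 / (1.1547 · 2.582) = 1.3333 / 2.9814 = 0.4472
  r[B,B] = 1 (diagonal).

R is symmetric with unit diagonal. Assembling:

R = [[1, 0.4472],
 [0.4472, 1]]


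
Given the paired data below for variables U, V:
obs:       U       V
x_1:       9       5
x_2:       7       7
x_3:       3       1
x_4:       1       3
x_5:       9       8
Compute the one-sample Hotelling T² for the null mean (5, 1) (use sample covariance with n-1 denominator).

Step 1 — sample mean vector:
  mean(U) = (9 + 7 + 3 + 1 + 9) / 5 = 29/5 = 5.8
  mean(V) = (5 + 7 + 1 + 3 + 8) / 5 = 24/5 = 4.8
  x̄ = (5.8, 4.8),  deviation x̄ - mu_0 = (5.8, 4.8) - (5, 1) = (0.8, 3.8).

Step 2 — sample covariance matrix, S[i,j] = (1/(n-1)) · Σ_k (x_{k,i} - mean_i) · (x_{k,j} - mean_j), divisor n-1 = 4:
  S[U,U] = ((3.2)·(3.2) + (1.2)·(1.2) + (-2.8)·(-2.8) + (-4.8)·(-4.8) + (3.2)·(3.2)) / 4 = 52.8/4 = 13.2
  S[U,V] = ((3.2)·(0.2) + (1.2)·(2.2) + (-2.8)·(-3.8) + (-4.8)·(-1.8) + (3.2)·(3.2)) / 4 = 32.8/4 = 8.2
  S[V,V] = ((0.2)·(0.2) + (2.2)·(2.2) + (-3.8)·(-3.8) + (-1.8)·(-1.8) + (3.2)·(3.2)) / 4 = 32.8/4 = 8.2
  S = [[13.2, 8.2],
 [8.2, 8.2]].

Step 3 — invert S. det(S) = 13.2·8.2 - (8.2)² = 41.
  S^{-1} = (1/det) · [[d, -b], [-b, a]] = [[0.2, -0.2],
 [-0.2, 0.322]].

Step 4 — quadratic form (x̄ - mu_0)^T · S^{-1} · (x̄ - mu_0):
  S^{-1} · (x̄ - mu_0) = (-0.6, 1.0634),
  (x̄ - mu_0)^T · [...] = (0.8)·(-0.6) + (3.8)·(1.0634) = 3.561.

Step 5 — scale by n: T² = 5 · 3.561 = 17.8049.

T² ≈ 17.8049


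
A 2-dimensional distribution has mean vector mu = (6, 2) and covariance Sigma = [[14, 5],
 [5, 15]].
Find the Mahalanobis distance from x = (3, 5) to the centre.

Step 1 — centre the observation: (x - mu) = (-3, 3).

Step 2 — invert Sigma. det(Sigma) = 14·15 - (5)² = 185.
  Sigma^{-1} = (1/det) · [[d, -b], [-b, a]] = [[0.0811, -0.027],
 [-0.027, 0.0757]].

Step 3 — form the quadratic (x - mu)^T · Sigma^{-1} · (x - mu):
  Sigma^{-1} · (x - mu) = (-0.3243, 0.3081).
  (x - mu)^T · [Sigma^{-1} · (x - mu)] = (-3)·(-0.3243) + (3)·(0.3081) = 1.8973.

Step 4 — take square root: d = √(1.8973) ≈ 1.3774.

d(x, mu) = √(1.8973) ≈ 1.3774


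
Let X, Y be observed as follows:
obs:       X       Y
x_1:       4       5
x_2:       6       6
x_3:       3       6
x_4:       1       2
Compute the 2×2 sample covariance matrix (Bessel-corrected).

Step 1 — column means:
  mean(X) = (4 + 6 + 3 + 1) / 4 = 14/4 = 3.5
  mean(Y) = (5 + 6 + 6 + 2) / 4 = 19/4 = 4.75

Step 2 — sample covariance S[i,j] = (1/(n-1)) · Σ_k (x_{k,i} - mean_i) · (x_{k,j} - mean_j), with n-1 = 3.
  S[X,X] = ((0.5)·(0.5) + (2.5)·(2.5) + (-0.5)·(-0.5) + (-2.5)·(-2.5)) / 3 = 13/3 = 4.3333
  S[X,Y] = ((0.5)·(0.25) + (2.5)·(1.25) + (-0.5)·(1.25) + (-2.5)·(-2.75)) / 3 = 9.5/3 = 3.1667
  S[Y,Y] = ((0.25)·(0.25) + (1.25)·(1.25) + (1.25)·(1.25) + (-2.75)·(-2.75)) / 3 = 10.75/3 = 3.5833

S is symmetric (S[j,i] = S[i,j]). Assembling:

S = [[4.3333, 3.1667],
 [3.1667, 3.5833]]


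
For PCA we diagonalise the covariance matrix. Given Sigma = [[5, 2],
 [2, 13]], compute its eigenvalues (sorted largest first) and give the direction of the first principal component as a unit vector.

Step 1 — characteristic polynomial of 2×2 Sigma:
  det(Sigma - λI) = λ² - trace · λ + det = 0.
  trace = 5 + 13 = 18, det = 5·13 - (2)² = 61.
Step 2 — discriminant:
  Δ = trace² - 4·det = 324 - 244 = 80.
Step 3 — eigenvalues:
  λ = (trace ± √Δ)/2 = (18 ± 8.9443)/2,
  λ_1 = 13.4721,  λ_2 = 4.5279.

Step 4 — unit eigenvector for λ_1: solve (Sigma - λ_1 I)v = 0. First row:
  (5 - 13.4721)·v_x + (2)·v_y = 0, i.e. (-8.4721)·v_x + (2)·v_y = 0,
  so v ∝ (b, λ_1 - a) = (2, 8.4721) = u.
  ||u|| = √((2)² + (8.4721)²) = √(75.7771) ≈ 8.705,
  v_1 = u/||u|| ≈ (0.2298, 0.9732) (||v_1|| = 1).

λ_1 = 13.4721,  λ_2 = 4.5279;  v_1 ≈ (0.2298, 0.9732)


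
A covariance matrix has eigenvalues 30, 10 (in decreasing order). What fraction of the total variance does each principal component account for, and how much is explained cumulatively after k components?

Step 1 — total variance = trace(Sigma) = Σ λ_i = 30 + 10 = 40.

Step 2 — fraction explained by component i = λ_i / Σ λ:
  PC1: 30/40 = 0.75
  PC2: 10/40 = 0.25

Step 3 — cumulative fraction after k components = (λ_1 + ... + λ_k) / Σ λ:
  k = 1: 30/40 = 0.75
  k = 2: (30 + 10)/40 = 40/40 = 1

Summary (fraction, with percent):

explained: PC1 0.75 (75%), PC2 0.25 (25%);  cumulative: 0.75, 1


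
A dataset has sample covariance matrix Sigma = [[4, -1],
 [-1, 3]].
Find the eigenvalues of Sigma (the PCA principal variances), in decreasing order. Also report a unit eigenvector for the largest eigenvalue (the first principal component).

Step 1 — characteristic polynomial of 2×2 Sigma:
  det(Sigma - λI) = λ² - trace · λ + det = 0.
  trace = 4 + 3 = 7, det = 4·3 - (-1)² = 11.
Step 2 — discriminant:
  Δ = trace² - 4·det = 49 - 44 = 5.
Step 3 — eigenvalues:
  λ = (trace ± √Δ)/2 = (7 ± 2.2361)/2,
  λ_1 = 4.618,  λ_2 = 2.382.

Step 4 — unit eigenvector for λ_1: solve (Sigma - λ_1 I)v = 0. First row:
  (4 - 4.618)·v_x + (-1)·v_y = 0, i.e. (-0.618)·v_x + (-1)·v_y = 0,
  so v ∝ (b, λ_1 - a) = (-1, 0.618); multiply by -1 so the first entry is positive: u = (1, -0.618).
  ||u|| = √((1)² + (-0.618)²) = √(1.382) ≈ 1.1756,
  v_1 = u/||u|| ≈ (0.8507, -0.5257) (||v_1|| = 1).

λ_1 = 4.618,  λ_2 = 2.382;  v_1 ≈ (0.8507, -0.5257)


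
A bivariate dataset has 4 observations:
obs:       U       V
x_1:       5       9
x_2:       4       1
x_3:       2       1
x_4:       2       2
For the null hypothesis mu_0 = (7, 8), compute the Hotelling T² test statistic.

Step 1 — sample mean vector:
  mean(U) = (5 + 4 + 2 + 2) / 4 = 13/4 = 3.25
  mean(V) = (9 + 1 + 1 + 2) / 4 = 13/4 = 3.25
  x̄ = (3.25, 3.25),  deviation x̄ - mu_0 = (3.25, 3.25) - (7, 8) = (-3.75, -4.75).

Step 2 — sample covariance matrix, S[i,j] = (1/(n-1)) · Σ_k (x_{k,i} - mean_i) · (x_{k,j} - mean_j), divisor n-1 = 3:
  S[U,U] = ((1.75)·(1.75) + (0.75)·(0.75) + (-1.25)·(-1.25) + (-1.25)·(-1.25)) / 3 = 6.75/3 = 2.25
  S[U,V] = ((1.75)·(5.75) + (0.75)·(-2.25) + (-1.25)·(-2.25) + (-1.25)·(-1.25)) / 3 = 12.75/3 = 4.25
  S[V,V] = ((5.75)·(5.75) + (-2.25)·(-2.25) + (-2.25)·(-2.25) + (-1.25)·(-1.25)) / 3 = 44.75/3 = 14.9167
  S = [[2.25, 4.25],
 [4.25, 14.9167]].

Step 3 — invert S. det(S) = 2.25·14.9167 - (4.25)² = 15.5.
  S^{-1} = (1/det) · [[d, -b], [-b, a]] = [[0.9624, -0.2742],
 [-0.2742, 0.1452]].

Step 4 — quadratic form (x̄ - mu_0)^T · S^{-1} · (x̄ - mu_0):
  S^{-1} · (x̄ - mu_0) = (-2.3065, 0.3387),
  (x̄ - mu_0)^T · [...] = (-3.75)·(-2.3065) + (-4.75)·(0.3387) = 7.0403.

Step 5 — scale by n: T² = 4 · 7.0403 = 28.1613.

T² ≈ 28.1613


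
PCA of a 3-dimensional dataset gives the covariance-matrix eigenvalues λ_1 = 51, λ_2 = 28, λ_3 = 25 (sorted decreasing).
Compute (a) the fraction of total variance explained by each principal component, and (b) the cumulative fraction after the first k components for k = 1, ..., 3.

Step 1 — total variance = trace(Sigma) = Σ λ_i = 51 + 28 + 25 = 104.

Step 2 — fraction explained by component i = λ_i / Σ λ:
  PC1: 51/104 = 0.4904
  PC2: 28/104 = 0.2692
  PC3: 25/104 = 0.2404

Step 3 — cumulative fraction after k components = (λ_1 + ... + λ_k) / Σ λ:
  k = 1: 51/104 = 0.4904
  k = 2: (51 + 28)/104 = 79/104 = 0.7596
  k = 3: (51 + 28 + 25)/104 = 104/104 = 1

Summary (fraction, with percent):

explained: PC1 0.4904 (49.04%), PC2 0.2692 (26.92%), PC3 0.2404 (24.04%);  cumulative: 0.4904, 0.7596, 1


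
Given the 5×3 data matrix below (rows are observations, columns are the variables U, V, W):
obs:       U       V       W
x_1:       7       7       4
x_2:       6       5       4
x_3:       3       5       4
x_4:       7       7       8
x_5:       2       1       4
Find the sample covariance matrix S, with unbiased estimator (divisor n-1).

Step 1 — column means:
  mean(U) = (7 + 6 + 3 + 7 + 2) / 5 = 25/5 = 5
  mean(V) = (7 + 5 + 5 + 7 + 1) / 5 = 25/5 = 5
  mean(W) = (4 + 4 + 4 + 8 + 4) / 5 = 24/5 = 4.8

Step 2 — sample covariance S[i,j] = (1/(n-1)) · Σ_k (x_{k,i} - mean_i) · (x_{k,j} - mean_j), with n-1 = 4.
  S[U,U] = ((2)·(2) + (1)·(1) + (-2)·(-2) + (2)·(2) + (-3)·(-3)) / 4 = 22/4 = 5.5
  S[U,V] = ((2)·(2) + (1)·(0) + (-2)·(0) + (2)·(2) + (-3)·(-4)) / 4 = 20/4 = 5
  S[U,W] = ((2)·(-0.8) + (1)·(-0.8) + (-2)·(-0.8) + (2)·(3.2) + (-3)·(-0.8)) / 4 = 8/4 = 2
  S[V,V] = ((2)·(2) + (0)·(0) + (0)·(0) + (2)·(2) + (-4)·(-4)) / 4 = 24/4 = 6
  S[V,W] = ((2)·(-0.8) + (0)·(-0.8) + (0)·(-0.8) + (2)·(3.2) + (-4)·(-0.8)) / 4 = 8/4 = 2
  S[W,W] = ((-0.8)·(-0.8) + (-0.8)·(-0.8) + (-0.8)·(-0.8) + (3.2)·(3.2) + (-0.8)·(-0.8)) / 4 = 12.8/4 = 3.2

S is symmetric (S[j,i] = S[i,j]). Assembling:

S = [[5.5, 5, 2],
 [5, 6, 2],
 [2, 2, 3.2]]


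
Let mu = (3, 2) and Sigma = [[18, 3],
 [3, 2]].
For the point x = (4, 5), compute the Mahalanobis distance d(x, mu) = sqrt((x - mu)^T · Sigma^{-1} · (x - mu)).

Step 1 — centre the observation: (x - mu) = (1, 3).

Step 2 — invert Sigma. det(Sigma) = 18·2 - (3)² = 27.
  Sigma^{-1} = (1/det) · [[d, -b], [-b, a]] = [[0.0741, -0.1111],
 [-0.1111, 0.6667]].

Step 3 — form the quadratic (x - mu)^T · Sigma^{-1} · (x - mu):
  Sigma^{-1} · (x - mu) = (-0.2593, 1.8889).
  (x - mu)^T · [Sigma^{-1} · (x - mu)] = (1)·(-0.2593) + (3)·(1.8889) = 5.4074.

Step 4 — take square root: d = √(5.4074) ≈ 2.3254.

d(x, mu) = √(5.4074) ≈ 2.3254


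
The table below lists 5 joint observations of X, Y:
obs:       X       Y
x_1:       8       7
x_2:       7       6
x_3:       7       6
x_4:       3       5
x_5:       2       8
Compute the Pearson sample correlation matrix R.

Step 1 — column means:
  mean(X) = (8 + 7 + 7 + 3 + 2) / 5 = 27/5 = 5.4
  mean(Y) = (7 + 6 + 6 + 5 + 8) / 5 = 32/5 = 6.4

Step 2 — sample variances and covariances s[i,j] = (1/(n-1)) · Σ_k (x_{k,i} - mean_i) · (x_{k,j} - mean_j), with n-1 = 4:
  s[X,X] = ((2.6)·(2.6) + (1.6)·(1.6) + (1.6)·(1.6) + (-2.4)·(-2.4) + (-3.4)·(-3.4)) / 4 = 29.2/4 = 7.3
  s[X,Y] = ((2.6)·(0.6) + (1.6)·(-0.4) + (1.6)·(-0.4) + (-2.4)·(-1.4) + (-3.4)·(1.6)) / 4 = -1.8/4 = -0.45
  s[Y,Y] = ((0.6)·(0.6) + (-0.4)·(-0.4) + (-0.4)·(-0.4) + (-1.4)·(-1.4) + (1.6)·(1.6)) / 4 = 5.2/4 = 1.3
  Sample standard deviations s_i = √(s[i,i]):
  s(X) = √(7.3) = 2.7019
  s(Y) = √(1.3) = 1.1402

Step 3 — r_{ij} = s_{ij} / (s_i · s_j):
  r[X,X] = 1 (diagonal).
  r[X,Y] = -0.45 / (2.7019 · 1.1402) = -0.45 / 3.0806 = -0.1461
  r[Y,Y] = 1 (diagonal).

R is symmetric with unit diagonal. Assembling:

R = [[1, -0.1461],
 [-0.1461, 1]]


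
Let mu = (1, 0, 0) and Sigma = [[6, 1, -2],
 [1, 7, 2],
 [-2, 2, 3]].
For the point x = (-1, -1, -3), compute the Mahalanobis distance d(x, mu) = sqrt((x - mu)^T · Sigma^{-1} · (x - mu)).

Step 1 — centre the observation: (x - mu) = (-2, -1, -3).

Step 2 — invert Sigma (cofactor / det for 3×3, or solve directly):
  Sigma^{-1} = [[0.2698, -0.1111, 0.254],
 [-0.1111, 0.2222, -0.2222],
 [0.254, -0.2222, 0.6508]].

Step 3 — form the quadratic (x - mu)^T · Sigma^{-1} · (x - mu):
  Sigma^{-1} · (x - mu) = (-1.1905, 0.6667, -2.2381).
  (x - mu)^T · [Sigma^{-1} · (x - mu)] = (-2)·(-1.1905) + (-1)·(0.6667) + (-3)·(-2.2381) = 8.4286.

Step 4 — take square root: d = √(8.4286) ≈ 2.9032.

d(x, mu) = √(8.4286) ≈ 2.9032


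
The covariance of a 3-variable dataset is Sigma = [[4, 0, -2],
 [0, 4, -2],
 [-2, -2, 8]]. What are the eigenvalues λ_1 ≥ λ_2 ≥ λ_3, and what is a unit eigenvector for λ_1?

Step 1 — characteristic polynomial p(λ) = det(λI - Sigma) = λ³ - tr·λ² + c_1·λ - det, where tr = trace, c_1 = sum of the principal 2×2 minors, det = det(Sigma):
  tr = 4 + 4 + 8 = 16,
  c_1 = (4·4 - (0)²) + (4·8 - (-2)²) + (4·8 - (-2)²) = 16 + 28 + 28 = 72,
  det = 4·(4·8 - (-2)²) - (0)·((0)·8 - (-2)·(-2)) + (-2)·((0)·(-2) - 4·(-2)) = 4·(28) - (0)·(-4) + (-2)·(8) = 96.
  So p(λ) = λ³ - 16λ² + 72λ - 96.
Step 2 — look for an integer root (rational root theorem: any rational root is an integer divisor of 96). Testing λ = 4:
  p(4) = 64 - 256 + 288 - 96 = 0  ✓
  Dividing out (λ - 4): p(λ) = (λ - 4)(λ² - 12λ + 24).
Step 3 — remaining eigenvalues from the quadratic λ² - 12λ + 24 = 0:
  Δ = 12² - 4·24 = 144 - 96 = 48,  λ = (12 ± √48)/2 = (12 ± 6.9282)/2 ≈ 9.4641 or 2.5359.
  Sorted: λ_1 = 9.4641,  λ_2 = 4,  λ_3 = 2.5359  (check: sum = 16 = tr ✓).

Step 4 — unit eigenvector for λ_1 ≈ 9.4641: v spans the null space of (Sigma - λ_1 I), whose rows are
  r_1 = (-5.4641, 0, -2),  r_2 = (0, -5.4641, -2),  r_3 = (-2, -2, -1.4641).
  v is orthogonal to every row, so take v ∝ r_1 × r_2 = ((0)·(-2) - (-2)·(-5.4641), (-2)·(0) - (-5.4641)·(-2), (-5.4641)·(-5.4641) - (0)·(0)) ≈ (-10.9282, -10.9282, 29.8564).
  Rescale (multiply by -1 so the first nonzero entry is positive): u = (10.9282, 10.9282, -29.8564).
  ||u|| = √((10.9282)² + (10.9282)² + (-29.8564)²) = √(1130.2563) ≈ 33.6193,  v_1 = u/||u|| ≈ (0.3251, 0.3251, -0.8881) (||v_1|| = 1).

λ_1 = 9.4641,  λ_2 = 4,  λ_3 = 2.5359;  v_1 ≈ (0.3251, 0.3251, -0.8881)


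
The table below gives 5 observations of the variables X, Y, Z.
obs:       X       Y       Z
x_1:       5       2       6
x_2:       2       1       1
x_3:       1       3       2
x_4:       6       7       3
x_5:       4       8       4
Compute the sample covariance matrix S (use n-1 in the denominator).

Step 1 — column means:
  mean(X) = (5 + 2 + 1 + 6 + 4) / 5 = 18/5 = 3.6
  mean(Y) = (2 + 1 + 3 + 7 + 8) / 5 = 21/5 = 4.2
  mean(Z) = (6 + 1 + 2 + 3 + 4) / 5 = 16/5 = 3.2

Step 2 — sample covariance S[i,j] = (1/(n-1)) · Σ_k (x_{k,i} - mean_i) · (x_{k,j} - mean_j), with n-1 = 4.
  S[X,X] = ((1.4)·(1.4) + (-1.6)·(-1.6) + (-2.6)·(-2.6) + (2.4)·(2.4) + (0.4)·(0.4)) / 4 = 17.2/4 = 4.3
  S[X,Y] = ((1.4)·(-2.2) + (-1.6)·(-3.2) + (-2.6)·(-1.2) + (2.4)·(2.8) + (0.4)·(3.8)) / 4 = 13.4/4 = 3.35
  S[X,Z] = ((1.4)·(2.8) + (-1.6)·(-2.2) + (-2.6)·(-1.2) + (2.4)·(-0.2) + (0.4)·(0.8)) / 4 = 10.4/4 = 2.6
  S[Y,Y] = ((-2.2)·(-2.2) + (-3.2)·(-3.2) + (-1.2)·(-1.2) + (2.8)·(2.8) + (3.8)·(3.8)) / 4 = 38.8/4 = 9.7
  S[Y,Z] = ((-2.2)·(2.8) + (-3.2)·(-2.2) + (-1.2)·(-1.2) + (2.8)·(-0.2) + (3.8)·(0.8)) / 4 = 4.8/4 = 1.2
  S[Z,Z] = ((2.8)·(2.8) + (-2.2)·(-2.2) + (-1.2)·(-1.2) + (-0.2)·(-0.2) + (0.8)·(0.8)) / 4 = 14.8/4 = 3.7

S is symmetric (S[j,i] = S[i,j]). Assembling:

S = [[4.3, 3.35, 2.6],
 [3.35, 9.7, 1.2],
 [2.6, 1.2, 3.7]]


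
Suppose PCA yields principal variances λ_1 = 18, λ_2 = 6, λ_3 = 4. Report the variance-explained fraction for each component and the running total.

Step 1 — total variance = trace(Sigma) = Σ λ_i = 18 + 6 + 4 = 28.

Step 2 — fraction explained by component i = λ_i / Σ λ:
  PC1: 18/28 = 0.6429
  PC2: 6/28 = 0.2143
  PC3: 4/28 = 0.1429

Step 3 — cumulative fraction after k components = (λ_1 + ... + λ_k) / Σ λ:
  k = 1: 18/28 = 0.6429
  k = 2: (18 + 6)/28 = 24/28 = 0.8571
  k = 3: (18 + 6 + 4)/28 = 28/28 = 1

Summary (fraction, with percent):

explained: PC1 0.6429 (64.29%), PC2 0.2143 (21.43%), PC3 0.1429 (14.29%);  cumulative: 0.6429, 0.8571, 1


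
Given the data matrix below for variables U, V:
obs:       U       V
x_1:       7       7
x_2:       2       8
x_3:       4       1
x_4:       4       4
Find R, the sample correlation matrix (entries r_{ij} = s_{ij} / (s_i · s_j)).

Step 1 — column means:
  mean(U) = (7 + 2 + 4 + 4) / 4 = 17/4 = 4.25
  mean(V) = (7 + 8 + 1 + 4) / 4 = 20/4 = 5

Step 2 — sample variances and covariances s[i,j] = (1/(n-1)) · Σ_k (x_{k,i} - mean_i) · (x_{k,j} - mean_j), with n-1 = 3:
  s[U,U] = ((2.75)·(2.75) + (-2.25)·(-2.25) + (-0.25)·(-0.25) + (-0.25)·(-0.25)) / 3 = 12.75/3 = 4.25
  s[U,V] = ((2.75)·(2) + (-2.25)·(3) + (-0.25)·(-4) + (-0.25)·(-1)) / 3 = 0/3 = 0
  s[V,V] = ((2)·(2) + (3)·(3) + (-4)·(-4) + (-1)·(-1)) / 3 = 30/3 = 10
  Sample standard deviations s_i = √(s[i,i]):
  s(U) = √(4.25) = 2.0616
  s(V) = √(10) = 3.1623

Step 3 — r_{ij} = s_{ij} / (s_i · s_j):
  r[U,U] = 1 (diagonal).
  r[U,V] = 0 / (2.0616 · 3.1623) = 0 / 6.5192 = 0
  r[V,V] = 1 (diagonal).

R is symmetric with unit diagonal. Assembling:

R = [[1, 0],
 [0, 1]]


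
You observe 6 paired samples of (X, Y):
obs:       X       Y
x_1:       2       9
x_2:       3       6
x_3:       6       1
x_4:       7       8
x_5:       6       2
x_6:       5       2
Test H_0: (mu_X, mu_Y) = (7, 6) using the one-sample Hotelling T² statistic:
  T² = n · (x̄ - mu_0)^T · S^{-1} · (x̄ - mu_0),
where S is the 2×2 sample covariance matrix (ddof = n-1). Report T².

Step 1 — sample mean vector:
  mean(X) = (2 + 3 + 6 + 7 + 6 + 5) / 6 = 29/6 = 4.8333
  mean(Y) = (9 + 6 + 1 + 8 + 2 + 2) / 6 = 28/6 = 4.6667
  x̄ = (4.8333, 4.6667),  deviation x̄ - mu_0 = (4.8333, 4.6667) - (7, 6) = (-2.1667, -1.3333).

Step 2 — sample covariance matrix, S[i,j] = (1/(n-1)) · Σ_k (x_{k,i} - mean_i) · (x_{k,j} - mean_j), divisor n-1 = 5:
  S[X,X] = ((-2.8333)·(-2.8333) + (-1.8333)·(-1.8333) + (1.1667)·(1.1667) + (2.1667)·(2.1667) + (1.1667)·(1.1667) + (0.1667)·(0.1667)) / 5 = 18.8333/5 = 3.7667
  S[X,Y] = ((-2.8333)·(4.3333) + (-1.8333)·(1.3333) + (1.1667)·(-3.6667) + (2.1667)·(3.3333) + (1.1667)·(-2.6667) + (0.1667)·(-2.6667)) / 5 = -15.3333/5 = -3.0667
  S[Y,Y] = ((4.3333)·(4.3333) + (1.3333)·(1.3333) + (-3.6667)·(-3.6667) + (3.3333)·(3.3333) + (-2.6667)·(-2.6667) + (-2.6667)·(-2.6667)) / 5 = 59.3333/5 = 11.8667
  S = [[3.7667, -3.0667],
 [-3.0667, 11.8667]].

Step 3 — invert S. det(S) = 3.7667·11.8667 - (-3.0667)² = 35.2933.
  S^{-1} = (1/det) · [[d, -b], [-b, a]] = [[0.3362, 0.0869],
 [0.0869, 0.1067]].

Step 4 — quadratic form (x̄ - mu_0)^T · S^{-1} · (x̄ - mu_0):
  S^{-1} · (x̄ - mu_0) = (-0.8444, -0.3306),
  (x̄ - mu_0)^T · [...] = (-2.1667)·(-0.8444) + (-1.3333)·(-0.3306) = 2.2702.

Step 5 — scale by n: T² = 6 · 2.2702 = 13.6211.

T² ≈ 13.6211


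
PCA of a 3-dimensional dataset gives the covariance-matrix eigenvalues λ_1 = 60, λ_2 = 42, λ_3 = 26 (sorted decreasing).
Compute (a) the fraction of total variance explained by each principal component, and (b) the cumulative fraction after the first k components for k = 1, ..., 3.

Step 1 — total variance = trace(Sigma) = Σ λ_i = 60 + 42 + 26 = 128.

Step 2 — fraction explained by component i = λ_i / Σ λ:
  PC1: 60/128 = 0.4688
  PC2: 42/128 = 0.3281
  PC3: 26/128 = 0.2031

Step 3 — cumulative fraction after k components = (λ_1 + ... + λ_k) / Σ λ:
  k = 1: 60/128 = 0.4688
  k = 2: (60 + 42)/128 = 102/128 = 0.7969
  k = 3: (60 + 42 + 26)/128 = 128/128 = 1

Summary (fraction, with percent):

explained: PC1 0.4688 (46.88%), PC2 0.3281 (32.81%), PC3 0.2031 (20.31%);  cumulative: 0.4688, 0.7969, 1


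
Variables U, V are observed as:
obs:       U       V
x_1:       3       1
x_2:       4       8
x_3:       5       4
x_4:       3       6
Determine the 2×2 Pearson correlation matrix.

Step 1 — column means:
  mean(U) = (3 + 4 + 5 + 3) / 4 = 15/4 = 3.75
  mean(V) = (1 + 8 + 4 + 6) / 4 = 19/4 = 4.75

Step 2 — sample variances and covariances s[i,j] = (1/(n-1)) · Σ_k (x_{k,i} - mean_i) · (x_{k,j} - mean_j), with n-1 = 3:
  s[U,U] = ((-0.75)·(-0.75) + (0.25)·(0.25) + (1.25)·(1.25) + (-0.75)·(-0.75)) / 3 = 2.75/3 = 0.9167
  s[U,V] = ((-0.75)·(-3.75) + (0.25)·(3.25) + (1.25)·(-0.75) + (-0.75)·(1.25)) / 3 = 1.75/3 = 0.5833
  s[V,V] = ((-3.75)·(-3.75) + (3.25)·(3.25) + (-0.75)·(-0.75) + (1.25)·(1.25)) / 3 = 26.75/3 = 8.9167
  Sample standard deviations s_i = √(s[i,i]):
  s(U) = √(0.9167) = 0.9574
  s(V) = √(8.9167) = 2.9861

Step 3 — r_{ij} = s_{ij} / (s_i · s_j):
  r[U,U] = 1 (diagonal).
  r[U,V] = 0.5833 / (0.9574 · 2.9861) = 0.5833 / 2.859 = 0.204
  r[V,V] = 1 (diagonal).

R is symmetric with unit diagonal. Assembling:

R = [[1, 0.204],
 [0.204, 1]]


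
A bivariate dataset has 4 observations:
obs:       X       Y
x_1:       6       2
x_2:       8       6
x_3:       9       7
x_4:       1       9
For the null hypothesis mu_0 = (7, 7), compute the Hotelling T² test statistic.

Step 1 — sample mean vector:
  mean(X) = (6 + 8 + 9 + 1) / 4 = 24/4 = 6
  mean(Y) = (2 + 6 + 7 + 9) / 4 = 24/4 = 6
  x̄ = (6, 6),  deviation x̄ - mu_0 = (6, 6) - (7, 7) = (-1, -1).

Step 2 — sample covariance matrix, S[i,j] = (1/(n-1)) · Σ_k (x_{k,i} - mean_i) · (x_{k,j} - mean_j), divisor n-1 = 3:
  S[X,X] = ((0)·(0) + (2)·(2) + (3)·(3) + (-5)·(-5)) / 3 = 38/3 = 12.6667
  S[X,Y] = ((0)·(-4) + (2)·(0) + (3)·(1) + (-5)·(3)) / 3 = -12/3 = -4
  S[Y,Y] = ((-4)·(-4) + (0)·(0) + (1)·(1) + (3)·(3)) / 3 = 26/3 = 8.6667
  S = [[12.6667, -4],
 [-4, 8.6667]].

Step 3 — invert S. det(S) = 12.6667·8.6667 - (-4)² = 93.7778.
  S^{-1} = (1/det) · [[d, -b], [-b, a]] = [[0.0924, 0.0427],
 [0.0427, 0.1351]].

Step 4 — quadratic form (x̄ - mu_0)^T · S^{-1} · (x̄ - mu_0):
  S^{-1} · (x̄ - mu_0) = (-0.1351, -0.1777),
  (x̄ - mu_0)^T · [...] = (-1)·(-0.1351) + (-1)·(-0.1777) = 0.3128.

Step 5 — scale by n: T² = 4 · 0.3128 = 1.2512.

T² ≈ 1.2512


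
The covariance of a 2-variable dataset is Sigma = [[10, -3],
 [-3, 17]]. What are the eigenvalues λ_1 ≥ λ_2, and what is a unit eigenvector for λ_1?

Step 1 — characteristic polynomial of 2×2 Sigma:
  det(Sigma - λI) = λ² - trace · λ + det = 0.
  trace = 10 + 17 = 27, det = 10·17 - (-3)² = 161.
Step 2 — discriminant:
  Δ = trace² - 4·det = 729 - 644 = 85.
Step 3 — eigenvalues:
  λ = (trace ± √Δ)/2 = (27 ± 9.2195)/2,
  λ_1 = 18.1098,  λ_2 = 8.8902.

Step 4 — unit eigenvector for λ_1: solve (Sigma - λ_1 I)v = 0. First row:
  (10 - 18.1098)·v_x + (-3)·v_y = 0, i.e. (-8.1098)·v_x + (-3)·v_y = 0,
  so v ∝ (b, λ_1 - a) = (-3, 8.1098); multiply by -1 so the first entry is positive: u = (3, -8.1098).
  ||u|| = √((3)² + (-8.1098)²) = √(74.7684) ≈ 8.6469,
  v_1 = u/||u|| ≈ (0.3469, -0.9379) (||v_1|| = 1).

λ_1 = 18.1098,  λ_2 = 8.8902;  v_1 ≈ (0.3469, -0.9379)


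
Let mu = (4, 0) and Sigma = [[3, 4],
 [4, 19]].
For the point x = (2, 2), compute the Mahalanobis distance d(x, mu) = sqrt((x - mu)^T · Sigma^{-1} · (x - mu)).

Step 1 — centre the observation: (x - mu) = (-2, 2).

Step 2 — invert Sigma. det(Sigma) = 3·19 - (4)² = 41.
  Sigma^{-1} = (1/det) · [[d, -b], [-b, a]] = [[0.4634, -0.0976],
 [-0.0976, 0.0732]].

Step 3 — form the quadratic (x - mu)^T · Sigma^{-1} · (x - mu):
  Sigma^{-1} · (x - mu) = (-1.122, 0.3415).
  (x - mu)^T · [Sigma^{-1} · (x - mu)] = (-2)·(-1.122) + (2)·(0.3415) = 2.9268.

Step 4 — take square root: d = √(2.9268) ≈ 1.7108.

d(x, mu) = √(2.9268) ≈ 1.7108


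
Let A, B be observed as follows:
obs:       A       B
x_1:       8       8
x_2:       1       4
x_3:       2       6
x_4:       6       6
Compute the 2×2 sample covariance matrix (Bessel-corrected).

Step 1 — column means:
  mean(A) = (8 + 1 + 2 + 6) / 4 = 17/4 = 4.25
  mean(B) = (8 + 4 + 6 + 6) / 4 = 24/4 = 6

Step 2 — sample covariance S[i,j] = (1/(n-1)) · Σ_k (x_{k,i} - mean_i) · (x_{k,j} - mean_j), with n-1 = 3.
  S[A,A] = ((3.75)·(3.75) + (-3.25)·(-3.25) + (-2.25)·(-2.25) + (1.75)·(1.75)) / 3 = 32.75/3 = 10.9167
  S[A,B] = ((3.75)·(2) + (-3.25)·(-2) + (-2.25)·(0) + (1.75)·(0)) / 3 = 14/3 = 4.6667
  S[B,B] = ((2)·(2) + (-2)·(-2) + (0)·(0) + (0)·(0)) / 3 = 8/3 = 2.6667

S is symmetric (S[j,i] = S[i,j]). Assembling:

S = [[10.9167, 4.6667],
 [4.6667, 2.6667]]


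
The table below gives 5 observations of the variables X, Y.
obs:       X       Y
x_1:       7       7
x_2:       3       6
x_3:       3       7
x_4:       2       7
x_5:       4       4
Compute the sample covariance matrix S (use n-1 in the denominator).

Step 1 — column means:
  mean(X) = (7 + 3 + 3 + 2 + 4) / 5 = 19/5 = 3.8
  mean(Y) = (7 + 6 + 7 + 7 + 4) / 5 = 31/5 = 6.2

Step 2 — sample covariance S[i,j] = (1/(n-1)) · Σ_k (x_{k,i} - mean_i) · (x_{k,j} - mean_j), with n-1 = 4.
  S[X,X] = ((3.2)·(3.2) + (-0.8)·(-0.8) + (-0.8)·(-0.8) + (-1.8)·(-1.8) + (0.2)·(0.2)) / 4 = 14.8/4 = 3.7
  S[X,Y] = ((3.2)·(0.8) + (-0.8)·(-0.2) + (-0.8)·(0.8) + (-1.8)·(0.8) + (0.2)·(-2.2)) / 4 = 0.2/4 = 0.05
  S[Y,Y] = ((0.8)·(0.8) + (-0.2)·(-0.2) + (0.8)·(0.8) + (0.8)·(0.8) + (-2.2)·(-2.2)) / 4 = 6.8/4 = 1.7

S is symmetric (S[j,i] = S[i,j]). Assembling:

S = [[3.7, 0.05],
 [0.05, 1.7]]


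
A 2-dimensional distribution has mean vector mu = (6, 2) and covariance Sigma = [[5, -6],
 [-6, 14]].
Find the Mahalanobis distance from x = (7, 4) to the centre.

Step 1 — centre the observation: (x - mu) = (1, 2).

Step 2 — invert Sigma. det(Sigma) = 5·14 - (-6)² = 34.
  Sigma^{-1} = (1/det) · [[d, -b], [-b, a]] = [[0.4118, 0.1765],
 [0.1765, 0.1471]].

Step 3 — form the quadratic (x - mu)^T · Sigma^{-1} · (x - mu):
  Sigma^{-1} · (x - mu) = (0.7647, 0.4706).
  (x - mu)^T · [Sigma^{-1} · (x - mu)] = (1)·(0.7647) + (2)·(0.4706) = 1.7059.

Step 4 — take square root: d = √(1.7059) ≈ 1.3061.

d(x, mu) = √(1.7059) ≈ 1.3061
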